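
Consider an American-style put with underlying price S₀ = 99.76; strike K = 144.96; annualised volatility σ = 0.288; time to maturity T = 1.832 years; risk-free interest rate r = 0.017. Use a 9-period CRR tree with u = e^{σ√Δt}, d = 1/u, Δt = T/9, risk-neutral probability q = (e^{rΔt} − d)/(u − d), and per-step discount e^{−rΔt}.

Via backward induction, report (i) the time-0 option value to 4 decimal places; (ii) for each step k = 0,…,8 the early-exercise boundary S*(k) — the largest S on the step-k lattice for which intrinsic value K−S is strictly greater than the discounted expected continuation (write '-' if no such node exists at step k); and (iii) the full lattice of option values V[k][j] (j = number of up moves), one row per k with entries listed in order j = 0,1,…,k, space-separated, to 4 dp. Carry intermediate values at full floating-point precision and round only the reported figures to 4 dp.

params: Δt=0.20356 u=1.13876 d=0.87815 q=0.48086 e^(-rΔt)=0.99655
t_9 payoffs: 113.9803 104.7866 92.8644 77.4041 57.3557 31.3576 0.0000 0.0000 0.0000 0.0000
t_8: node(8,0) S=35.2783 payoff=109.6817 vs cont=109.1809 → 109.6817 [stop]  node(8,1) S=45.7478 payoff=99.2122 vs cont=98.7115 → 99.2122 [stop]  node(8,2) S=59.3242 payoff=85.6358 vs cont=85.1350 → 85.6358 [stop]  node(8,3) S=76.9297 payoff=68.0303 vs cont=67.5295 → 68.0303 [stop]  node(8,4) S=99.7600 payoff=45.2000 vs cont=44.6992 → 45.2000 [stop]  node(8,5) S=129.3655 payoff=15.5945 vs cont=16.2227 → 16.2227 [wait]  node(8,6) S=167.7570 payoff=0.0000 vs cont=0.0000 → 0.0000 [wait]  node(8,7) S=217.5419 payoff=0.0000 vs cont=0.0000 → 0.0000 [wait]  node(8,8) S=282.1012 payoff=0.0000 vs cont=0.0000 → 0.0000 [wait]  ⇒ S*(8)=99.7600
t_7: node(7,0) S=40.1734 payoff=104.7866 vs cont=104.2858 → 104.7866 [stop]  node(7,1) S=52.0956 payoff=92.8644 vs cont=92.3636 → 92.8644 [stop]  node(7,2) S=67.5559 payoff=77.4041 vs cont=76.9033 → 77.4041 [stop]  node(7,3) S=87.6043 payoff=57.3557 vs cont=56.8550 → 57.3557 [stop]  node(7,4) S=113.6024 payoff=31.3576 vs cont=31.1579 → 31.3576 [stop]  node(7,5) S=147.3159 payoff=0.0000 vs cont=8.3927 → 8.3927 [wait]  node(7,6) S=191.0345 payoff=0.0000 vs cont=0.0000 → 0.0000 [wait]  node(7,7) S=247.7273 payoff=0.0000 vs cont=0.0000 → 0.0000 [wait]  ⇒ S*(7)=113.6024
t_6: node(6,0) S=45.7478 payoff=99.2122 vs cont=98.7115 → 99.2122 [stop]  node(6,1) S=59.3242 payoff=85.6358 vs cont=85.1350 → 85.6358 [stop]  node(6,2) S=76.9297 payoff=68.0303 vs cont=67.5295 → 68.0303 [stop]  node(6,3) S=99.7600 payoff=45.2000 vs cont=44.6992 → 45.2000 [stop]  node(6,4) S=129.3655 payoff=15.5945 vs cont=20.2445 → 20.2445 [wait]  node(6,5) S=167.7570 payoff=0.0000 vs cont=4.3419 → 4.3419 [wait]  node(6,6) S=217.5419 payoff=0.0000 vs cont=0.0000 → 0.0000 [wait]  ⇒ S*(6)=99.7600
t_5: node(5,0) S=52.0956 payoff=92.8644 vs cont=92.3636 → 92.8644 [stop]  node(5,1) S=67.5559 payoff=77.4041 vs cont=76.9033 → 77.4041 [stop]  node(5,2) S=87.6043 payoff=57.3557 vs cont=56.8550 → 57.3557 [stop]  node(5,3) S=113.6024 payoff=31.3576 vs cont=33.0851 → 33.0851 [wait]  node(5,4) S=147.3159 payoff=0.0000 vs cont=12.5540 → 12.5540 [wait]  node(5,5) S=191.0345 payoff=0.0000 vs cont=2.2463 → 2.2463 [wait]  ⇒ S*(5)=87.6043
t_4: node(4,0) S=59.3242 payoff=85.6358 vs cont=85.1350 → 85.6358 [stop]  node(4,1) S=76.9297 payoff=68.0303 vs cont=67.5295 → 68.0303 [stop]  node(4,2) S=99.7600 payoff=45.2000 vs cont=45.5271 → 45.5271 [wait]  node(4,3) S=129.3655 payoff=15.5945 vs cont=23.1323 → 23.1323 [wait]  node(4,4) S=167.7570 payoff=0.0000 vs cont=7.5711 → 7.5711 [wait]  ⇒ S*(4)=76.9297
t_3: node(3,0) S=67.5559 payoff=77.4041 vs cont=76.9033 → 77.4041 [stop]  node(3,1) S=87.6043 payoff=57.3557 vs cont=57.0117 → 57.3557 [stop]  node(3,2) S=113.6024 payoff=31.3576 vs cont=34.6382 → 34.6382 [wait]  node(3,3) S=147.3159 payoff=0.0000 vs cont=15.5955 → 15.5955 [wait]  ⇒ S*(3)=87.6043
t_2: node(2,0) S=76.9297 payoff=68.0303 vs cont=67.5295 → 68.0303 [stop]  node(2,1) S=99.7600 payoff=45.2000 vs cont=46.2713 → 46.2713 [wait]  node(2,2) S=129.3655 payoff=15.5945 vs cont=25.3932 → 25.3932 [wait]  ⇒ S*(2)=76.9297
t_1: node(1,0) S=87.6043 payoff=57.3557 vs cont=57.3683 → 57.3683 [wait]  node(1,1) S=113.6024 payoff=31.3576 vs cont=36.1066 → 36.1066 [wait]  ⇒ S*(1)=-
t_0: node(0,0) S=99.7600 payoff=45.2000 vs cont=46.9815 → 46.9815 [wait]  ⇒ S*(0)=-

price = 46.9815
boundary = - - 76.9297 87.6043 76.9297 87.6043 99.7600 113.6024 99.7600
tree:
46.9815
57.3683 36.1066
68.0303 46.2713 25.3932
77.4041 57.3557 34.6382 15.5955
85.6358 68.0303 45.5271 23.1323 7.5711
92.8644 77.4041 57.3557 33.0851 12.5540 2.2463
99.2122 85.6358 68.0303 45.2000 20.2445 4.3419 0.0000
104.7866 92.8644 77.4041 57.3557 31.3576 8.3927 0.0000 0.0000
109.6817 99.2122 85.6358 68.0303 45.2000 16.2227 0.0000 0.0000 0.0000
113.9803 104.7866 92.8644 77.4041 57.3557 31.3576 0.0000 0.0000 0.0000 0.0000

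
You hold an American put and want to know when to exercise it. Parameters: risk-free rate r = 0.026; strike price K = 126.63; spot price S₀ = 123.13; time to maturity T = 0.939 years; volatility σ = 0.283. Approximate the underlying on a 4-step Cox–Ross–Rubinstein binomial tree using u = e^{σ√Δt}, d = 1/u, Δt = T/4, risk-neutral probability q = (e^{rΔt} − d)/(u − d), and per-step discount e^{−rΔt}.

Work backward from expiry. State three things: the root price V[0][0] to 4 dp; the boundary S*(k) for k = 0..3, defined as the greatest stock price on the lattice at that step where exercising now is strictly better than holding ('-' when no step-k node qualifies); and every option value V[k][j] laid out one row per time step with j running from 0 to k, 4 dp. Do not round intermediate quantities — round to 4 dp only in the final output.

Δt=0.23475, u=1.14696, d=0.87187, q=0.48803, disc=e^(-rΔt)=0.99392
k=4 terminal: V=max(K-S,0) → 55.4811 33.0321 3.5000 0.0000 0.0000
k=3: j=0 S=81.6051 intr=45.0249 cont=44.2544 V=45.0249[EX]; j=1 S=107.3532 intr=19.2768 cont=18.5063 V=19.2768[EX]; j=2 S=141.2254 intr=0.0000 cont=1.7810 V=1.7810[hold]; j=3 S=185.7849 intr=0.0000 cont=0.0000 V=0.0000[hold]  S*(3)=107.3532
k=2: j=0 S=93.5979 intr=33.0321 cont=32.2616 V=33.0321[EX]; j=1 S=123.1300 intr=3.5000 cont=10.6730 V=10.6730[hold]; j=2 S=161.9801 intr=0.0000 cont=0.9063 V=0.9063[hold]  S*(2)=93.5979
k=1: j=0 S=107.3532 intr=19.2768 cont=21.9856 V=21.9856[hold]; j=1 S=141.2254 intr=0.0000 cont=5.8706 V=5.8706[hold]  S*(1)=-
k=0: j=0 S=123.1300 intr=3.5000 cont=14.0351 V=14.0351[hold]  S*(0)=-

price = 14.0351
boundary = - - 93.5979 107.3532
tree:
14.0351
21.9856 5.8706
33.0321 10.6730 0.9063
45.0249 19.2768 1.7810 0.0000
55.4811 33.0321 3.5000 0.0000 0.0000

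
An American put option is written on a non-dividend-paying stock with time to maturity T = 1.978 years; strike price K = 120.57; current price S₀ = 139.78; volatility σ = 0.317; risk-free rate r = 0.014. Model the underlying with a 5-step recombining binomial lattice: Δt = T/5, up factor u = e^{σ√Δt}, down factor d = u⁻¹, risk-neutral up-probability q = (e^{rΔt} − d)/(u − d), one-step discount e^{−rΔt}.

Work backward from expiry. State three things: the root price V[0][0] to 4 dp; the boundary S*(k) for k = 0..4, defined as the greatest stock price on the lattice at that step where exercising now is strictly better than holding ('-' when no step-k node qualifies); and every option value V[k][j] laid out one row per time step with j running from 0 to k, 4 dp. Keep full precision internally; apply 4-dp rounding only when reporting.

Δt=0.39560  u=1.22065  d=0.81924  q=0.46415  discount=0.99448
step 5 (expiry): payoffs max(K−S,0) = 68.9888 43.7149 6.0571 0.0000 0.0000 0.0000
step 4: (k=4,j=0): S=62.9625, (K−S)⁺=57.6075, hold=56.9416 ⇒ V=57.6075 exercise | (k=4,j=1): S=93.8131, (K−S)⁺=26.7569, hold=26.0910 ⇒ V=26.7569 exercise | (k=4,j=2): S=139.7800, (K−S)⁺=0.0000, hold=3.2278 ⇒ V=3.2278 continue | (k=4,j=3): S=208.2700, (K−S)⁺=0.0000, hold=0.0000 ⇒ V=0.0000 continue | (k=4,j=4): S=310.3189, (K−S)⁺=0.0000, hold=0.0000 ⇒ V=0.0000 continue  boundary S*=93.8131
step 3: (k=3,j=0): S=76.8551, (K−S)⁺=43.7149, hold=43.0490 ⇒ V=43.7149 exercise | (k=3,j=1): S=114.5129, (K−S)⁺=6.0571, hold=15.7483 ⇒ V=15.7483 continue | (k=3,j=2): S=170.6223, (K−S)⁺=0.0000, hold=1.7200 ⇒ V=1.7200 continue | (k=3,j=3): S=254.2245, (K−S)⁺=0.0000, hold=0.0000 ⇒ V=0.0000 continue  boundary S*=76.8551
step 2: (k=2,j=0): S=93.8131, (K−S)⁺=26.7569, hold=30.5643 ⇒ V=30.5643 continue | (k=2,j=1): S=139.7800, (K−S)⁺=0.0000, hold=9.1860 ⇒ V=9.1860 continue | (k=2,j=2): S=208.2700, (K−S)⁺=0.0000, hold=0.9166 ⇒ V=0.9166 continue  boundary S*=-
step 1: (k=1,j=0): S=114.5129, (K−S)⁺=6.0571, hold=20.5275 ⇒ V=20.5275 continue | (k=1,j=1): S=170.6223, (K−S)⁺=0.0000, hold=5.3182 ⇒ V=5.3182 continue  boundary S*=-
step 0: (k=0,j=0): S=139.7800, (K−S)⁺=0.0000, hold=13.3936 ⇒ V=13.3936 continue  boundary S*=-

price = 13.3936
boundary = - - - 76.8551 93.8131
tree:
13.3936
20.5275 5.3182
30.5643 9.1860 0.9166
43.7149 15.7483 1.7200 0.0000
57.6075 26.7569 3.2278 0.0000 0.0000
68.9888 43.7149 6.0571 0.0000 0.0000 0.0000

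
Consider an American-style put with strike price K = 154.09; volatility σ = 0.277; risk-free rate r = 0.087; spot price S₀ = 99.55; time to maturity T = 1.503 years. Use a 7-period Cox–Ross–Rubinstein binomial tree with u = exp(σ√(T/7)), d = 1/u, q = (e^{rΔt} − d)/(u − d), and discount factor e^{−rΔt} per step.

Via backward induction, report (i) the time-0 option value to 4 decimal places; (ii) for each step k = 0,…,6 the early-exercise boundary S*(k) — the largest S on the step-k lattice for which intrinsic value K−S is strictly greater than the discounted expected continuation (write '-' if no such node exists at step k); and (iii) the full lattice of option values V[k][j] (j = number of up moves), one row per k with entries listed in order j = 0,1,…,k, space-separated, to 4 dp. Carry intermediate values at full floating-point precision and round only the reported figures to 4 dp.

price = 54.5400
boundary = 99.5500 113.1839 99.5500 113.1839 99.5500 113.1839 128.6851
tree:
54.5400
66.5316 40.9061
77.0787 54.5400 26.4427
86.3554 66.5316 40.9061 15.1029
94.5146 77.0787 54.5400 25.4855 6.8276
101.6909 86.3554 66.5316 40.9061 13.3010 1.5777
108.0028 94.5146 77.0787 54.5400 25.4049 3.5037 0.0000
113.5544 101.6909 86.3554 66.5316 40.9061 7.7807 0.0000 0.0000

Δt=0.21471, u=1.13696, d=0.87954, q=0.54121, disc=e^(-rΔt)=0.98149
k=7 terminal: V=max(K-S,0) → 113.5544 101.6909 86.3554 66.5316 40.9061 7.7807 0.0000 0.0000
k=6: j=0 S=46.0872 intr=108.0028 cont=105.1511 V=108.0028[EX]; j=1 S=59.5754 intr=94.5146 cont=91.6629 V=94.5146[EX]; j=2 S=77.0113 intr=77.0787 cont=74.2270 V=77.0787[EX]; j=3 S=99.5500 intr=54.5400 cont=51.6883 V=54.5400[EX]; j=4 S=128.6851 intr=25.4049 cont=22.5532 V=25.4049[EX]; j=5 S=166.3472 intr=0.0000 cont=3.5037 V=3.5037[hold]; j=6 S=215.0317 intr=0.0000 cont=0.0000 V=0.0000[hold]  S*(6)=128.6851
k=5: j=0 S=52.3991 intr=101.6909 cont=98.8392 V=101.6909[EX]; j=1 S=67.7346 intr=86.3554 cont=83.5037 V=86.3554[EX]; j=2 S=87.5584 intr=66.5316 cont=63.6799 V=66.5316[EX]; j=3 S=113.1839 intr=40.9061 cont=38.0544 V=40.9061[EX]; j=4 S=146.3093 intr=7.7807 cont=13.3010 V=13.3010[hold]; j=5 S=189.1294 intr=0.0000 cont=1.5777 V=1.5777[hold]  S*(5)=113.1839
k=4: j=0 S=59.5754 intr=94.5146 cont=91.6629 V=94.5146[EX]; j=1 S=77.0113 intr=77.0787 cont=74.2270 V=77.0787[EX]; j=2 S=99.5500 intr=54.5400 cont=51.6883 V=54.5400[EX]; j=3 S=128.6851 intr=25.4049 cont=25.4855 V=25.4855[hold]; j=4 S=166.3472 intr=0.0000 cont=6.8276 V=6.8276[hold]  S*(4)=99.5500
k=3: j=0 S=67.7346 intr=86.3554 cont=83.5037 V=86.3554[EX]; j=1 S=87.5584 intr=66.5316 cont=63.6799 V=66.5316[EX]; j=2 S=113.1839 intr=40.9061 cont=38.0972 V=40.9061[EX]; j=3 S=146.3093 intr=7.7807 cont=15.1029 V=15.1029[hold]  S*(3)=113.1839
k=2: j=0 S=77.0113 intr=77.0787 cont=74.2270 V=77.0787[EX]; j=1 S=99.5500 intr=54.5400 cont=51.6883 V=54.5400[EX]; j=2 S=128.6851 intr=25.4049 cont=26.4427 V=26.4427[hold]  S*(2)=99.5500
k=1: j=0 S=87.5584 intr=66.5316 cont=63.6799 V=66.5316[EX]; j=1 S=113.1839 intr=40.9061 cont=38.6056 V=40.9061[EX]  S*(1)=113.1839
k=0: j=0 S=99.5500 intr=54.5400 cont=51.6883 V=54.5400[EX]  S*(0)=99.5500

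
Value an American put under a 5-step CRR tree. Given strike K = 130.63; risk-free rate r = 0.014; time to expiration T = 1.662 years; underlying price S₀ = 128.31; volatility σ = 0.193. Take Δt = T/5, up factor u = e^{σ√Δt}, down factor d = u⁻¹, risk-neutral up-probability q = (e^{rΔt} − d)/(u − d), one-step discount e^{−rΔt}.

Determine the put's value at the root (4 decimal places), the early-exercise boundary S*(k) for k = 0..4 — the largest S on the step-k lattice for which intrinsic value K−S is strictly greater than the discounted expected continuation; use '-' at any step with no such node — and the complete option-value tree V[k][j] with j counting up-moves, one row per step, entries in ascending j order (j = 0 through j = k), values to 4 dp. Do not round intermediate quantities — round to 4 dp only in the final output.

Δt=0.33240  u=1.11770  d=0.89469  q=0.49313  discount=0.99536
step 5 (expiry): payoffs max(K−S,0) = 57.0711 38.7364 15.8317 0.0000 0.0000 0.0000
step 4: (k=4,j=0): S=82.2168, (K−S)⁺=48.4132, hold=47.8067 ⇒ V=48.4132 exercise | (k=4,j=1): S=102.7095, (K−S)⁺=27.9205, hold=27.3141 ⇒ V=27.9205 exercise | (k=4,j=2): S=128.3100, (K−S)⁺=2.3200, hold=7.9874 ⇒ V=7.9874 continue | (k=4,j=3): S=160.2915, (K−S)⁺=0.0000, hold=0.0000 ⇒ V=0.0000 continue | (k=4,j=4): S=200.2445, (K−S)⁺=0.0000, hold=0.0000 ⇒ V=0.0000 continue  boundary S*=102.7095
step 3: (k=3,j=0): S=91.8936, (K−S)⁺=38.7364, hold=38.1299 ⇒ V=38.7364 exercise | (k=3,j=1): S=114.7983, (K−S)⁺=15.8317, hold=18.0070 ⇒ V=18.0070 continue | (k=3,j=2): S=143.4120, (K−S)⁺=0.0000, hold=4.0298 ⇒ V=4.0298 continue | (k=3,j=3): S=179.1577, (K−S)⁺=0.0000, hold=0.0000 ⇒ V=0.0000 continue  boundary S*=91.8936
step 2: (k=2,j=0): S=102.7095, (K−S)⁺=27.9205, hold=28.3818 ⇒ V=28.3818 continue | (k=2,j=1): S=128.3100, (K−S)⁺=2.3200, hold=11.0629 ⇒ V=11.0629 continue | (k=2,j=2): S=160.2915, (K−S)⁺=0.0000, hold=2.0331 ⇒ V=2.0331 continue  boundary S*=-
step 1: (k=1,j=0): S=114.7983, (K−S)⁺=15.8317, hold=19.7492 ⇒ V=19.7492 continue | (k=1,j=1): S=143.4120, (K−S)⁺=0.0000, hold=6.5794 ⇒ V=6.5794 continue  boundary S*=-
step 0: (k=0,j=0): S=128.3100, (K−S)⁺=2.3200, hold=13.1933 ⇒ V=13.1933 continue  boundary S*=-

price = 13.1933
boundary = - - - 91.8936 102.7095
tree:
13.1933
19.7492 6.5794
28.3818 11.0629 2.0331
38.7364 18.0070 4.0298 0.0000
48.4132 27.9205 7.9874 0.0000 0.0000
57.0711 38.7364 15.8317 0.0000 0.0000 0.0000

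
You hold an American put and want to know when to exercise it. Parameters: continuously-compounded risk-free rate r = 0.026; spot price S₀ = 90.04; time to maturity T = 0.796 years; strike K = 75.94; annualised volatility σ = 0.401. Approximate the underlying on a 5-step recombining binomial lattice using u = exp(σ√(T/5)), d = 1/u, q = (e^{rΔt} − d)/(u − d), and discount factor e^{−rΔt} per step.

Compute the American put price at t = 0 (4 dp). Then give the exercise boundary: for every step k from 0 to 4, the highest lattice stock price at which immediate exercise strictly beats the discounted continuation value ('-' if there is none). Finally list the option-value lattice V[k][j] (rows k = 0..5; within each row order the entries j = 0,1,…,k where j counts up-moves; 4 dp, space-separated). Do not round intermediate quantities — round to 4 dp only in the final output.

price = 5.0921
boundary = - - - 55.7155 47.4777
tree:
5.0921
8.3252 1.5345
13.2385 2.9237 0.0000
20.2245 5.5708 0.0000 0.0000
28.4623 10.6144 0.0000 0.0000 0.0000
35.4821 20.2245 0.0000 0.0000 0.0000 0.0000

Δt=0.15920  u=1.17351  d=0.85215  q=0.47299  discount=0.99587
step 5 (expiry): payoffs max(K−S,0) = 35.4821 20.2245 0.0000 0.0000 0.0000 0.0000
step 4: (k=4,j=0): S=47.4777, (K−S)⁺=28.4623, hold=28.1486 ⇒ V=28.4623 exercise | (k=4,j=1): S=65.3827, (K−S)⁺=10.5573, hold=10.6144 ⇒ V=10.6144 continue | (k=4,j=2): S=90.0400, (K−S)⁺=0.0000, hold=0.0000 ⇒ V=0.0000 continue | (k=4,j=3): S=123.9962, (K−S)⁺=0.0000, hold=0.0000 ⇒ V=0.0000 continue | (k=4,j=4): S=170.7581, (K−S)⁺=0.0000, hold=0.0000 ⇒ V=0.0000 continue  boundary S*=47.4777
step 3: (k=3,j=0): S=55.7155, (K−S)⁺=20.2245, hold=19.9377 ⇒ V=20.2245 exercise | (k=3,j=1): S=76.7271, (K−S)⁺=0.0000, hold=5.5708 ⇒ V=5.5708 continue | (k=3,j=2): S=105.6628, (K−S)⁺=0.0000, hold=0.0000 ⇒ V=0.0000 continue | (k=3,j=3): S=145.5107, (K−S)⁺=0.0000, hold=0.0000 ⇒ V=0.0000 continue  boundary S*=55.7155
step 2: (k=2,j=0): S=65.3827, (K−S)⁺=10.5573, hold=13.2385 ⇒ V=13.2385 continue | (k=2,j=1): S=90.0400, (K−S)⁺=0.0000, hold=2.9237 ⇒ V=2.9237 continue | (k=2,j=2): S=123.9962, (K−S)⁺=0.0000, hold=0.0000 ⇒ V=0.0000 continue  boundary S*=-
step 1: (k=1,j=0): S=76.7271, (K−S)⁺=0.0000, hold=8.3252 ⇒ V=8.3252 continue | (k=1,j=1): S=105.6628, (K−S)⁺=0.0000, hold=1.5345 ⇒ V=1.5345 continue  boundary S*=-
step 0: (k=0,j=0): S=90.0400, (K−S)⁺=0.0000, hold=5.0921 ⇒ V=5.0921 continue  boundary S*=-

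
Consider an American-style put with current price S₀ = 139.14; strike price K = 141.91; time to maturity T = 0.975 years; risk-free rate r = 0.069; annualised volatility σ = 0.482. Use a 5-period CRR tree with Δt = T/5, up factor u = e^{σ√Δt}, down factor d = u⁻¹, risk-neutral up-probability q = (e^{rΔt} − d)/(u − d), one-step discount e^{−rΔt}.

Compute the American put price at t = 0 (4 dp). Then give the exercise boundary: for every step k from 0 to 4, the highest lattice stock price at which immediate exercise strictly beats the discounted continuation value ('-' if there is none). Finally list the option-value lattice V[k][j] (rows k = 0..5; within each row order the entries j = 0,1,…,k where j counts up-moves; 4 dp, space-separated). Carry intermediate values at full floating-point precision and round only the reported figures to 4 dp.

Δt=0.19500  u=1.23719  d=0.80828  q=0.47857  discount=0.98664
step 5 (expiry): payoffs max(K−S,0) = 93.9075 68.4351 29.4458 0.0000 0.0000 0.0000
step 4: (k=4,j=0): S=59.3884, (K−S)⁺=82.5216, hold=80.6250 ⇒ V=82.5216 exercise | (k=4,j=1): S=90.9027, (K−S)⁺=51.0073, hold=49.1107 ⇒ V=51.0073 exercise | (k=4,j=2): S=139.1400, (K−S)⁺=2.7700, hold=15.1487 ⇒ V=15.1487 continue | (k=4,j=3): S=212.9743, (K−S)⁺=0.0000, hold=0.0000 ⇒ V=0.0000 continue | (k=4,j=4): S=325.9886, (K−S)⁺=0.0000, hold=0.0000 ⇒ V=0.0000 continue  boundary S*=90.9027
step 3: (k=3,j=0): S=73.4749, (K−S)⁺=68.4351, hold=66.5385 ⇒ V=68.4351 exercise | (k=3,j=1): S=112.4642, (K−S)⁺=29.4458, hold=33.3941 ⇒ V=33.3941 continue | (k=3,j=2): S=172.1431, (K−S)⁺=0.0000, hold=7.7934 ⇒ V=7.7934 continue | (k=3,j=3): S=263.4904, (K−S)⁺=0.0000, hold=0.0000 ⇒ V=0.0000 continue  boundary S*=73.4749
step 2: (k=2,j=0): S=90.9027, (K−S)⁺=51.0073, hold=50.9750 ⇒ V=51.0073 exercise | (k=2,j=1): S=139.1400, (K−S)⁺=2.7700, hold=20.8598 ⇒ V=20.8598 continue | (k=2,j=2): S=212.9743, (K−S)⁺=0.0000, hold=4.0094 ⇒ V=4.0094 continue  boundary S*=90.9027
step 1: (k=1,j=0): S=112.4642, (K−S)⁺=29.4458, hold=36.0907 ⇒ V=36.0907 continue | (k=1,j=1): S=172.1431, (K−S)⁺=0.0000, hold=12.6247 ⇒ V=12.6247 continue  boundary S*=-
step 0: (k=0,j=0): S=139.1400, (K−S)⁺=2.7700, hold=24.5283 ⇒ V=24.5283 continue  boundary S*=-

price = 24.5283
boundary = - - 90.9027 73.4749 90.9027
tree:
24.5283
36.0907 12.6247
51.0073 20.8598 4.0094
68.4351 33.3941 7.7934 0.0000
82.5216 51.0073 15.1487 0.0000 0.0000
93.9075 68.4351 29.4458 0.0000 0.0000 0.0000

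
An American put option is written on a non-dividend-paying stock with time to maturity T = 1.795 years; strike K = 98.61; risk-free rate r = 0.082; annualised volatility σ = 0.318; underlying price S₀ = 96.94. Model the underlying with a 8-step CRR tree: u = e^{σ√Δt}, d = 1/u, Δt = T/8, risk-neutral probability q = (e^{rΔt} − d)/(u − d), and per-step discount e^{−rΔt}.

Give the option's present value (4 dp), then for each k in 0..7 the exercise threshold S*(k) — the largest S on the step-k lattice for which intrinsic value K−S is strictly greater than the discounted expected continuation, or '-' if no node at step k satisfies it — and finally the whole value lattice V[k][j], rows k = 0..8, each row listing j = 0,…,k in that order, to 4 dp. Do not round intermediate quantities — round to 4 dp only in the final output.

params: Δt=0.22437 u=1.16257 d=0.86017 q=0.52382 e^(-rΔt)=0.98177
t_8 payoffs: 69.5593 59.3461 45.5423 26.8857 1.6700 0.0000 0.0000 0.0000 0.0000
t_7: node(7,0) S=33.7735 payoff=64.8365 vs cont=63.0388 → 64.8365 [stop]  node(7,1) S=45.6470 payoff=52.9630 vs cont=51.1653 → 52.9630 [stop]  node(7,2) S=61.6948 payoff=36.9152 vs cont=35.1175 → 36.9152 [stop]  node(7,3) S=83.3844 payoff=15.2256 vs cont=13.4279 → 15.2256 [stop]  node(7,4) S=112.6993 payoff=0.0000 vs cont=0.7807 → 0.7807 [wait]  node(7,5) S=152.3203 payoff=0.0000 vs cont=0.0000 → 0.0000 [wait]  node(7,6) S=205.8705 payoff=0.0000 vs cont=0.0000 → 0.0000 [wait]  node(7,7) S=278.2470 payoff=0.0000 vs cont=0.0000 → 0.0000 [wait]  ⇒ S*(7)=83.3844
t_6: node(6,0) S=39.2639 payoff=59.3461 vs cont=57.5484 → 59.3461 [stop]  node(6,1) S=53.0677 payoff=45.5423 vs cont=43.7446 → 45.5423 [stop]  node(6,2) S=71.7243 payoff=26.8857 vs cont=25.0879 → 26.8857 [stop]  node(6,3) S=96.9400 payoff=1.6700 vs cont=7.5195 → 7.5195 [wait]  node(6,4) S=131.0206 payoff=0.0000 vs cont=0.3650 → 0.3650 [wait]  node(6,5) S=177.0826 payoff=0.0000 vs cont=0.0000 → 0.0000 [wait]  node(6,6) S=239.3383 payoff=0.0000 vs cont=0.0000 → 0.0000 [wait]  ⇒ S*(6)=71.7243
t_5: node(5,0) S=45.6470 payoff=52.9630 vs cont=51.1653 → 52.9630 [stop]  node(5,1) S=61.6948 payoff=36.9152 vs cont=35.1175 → 36.9152 [stop]  node(5,2) S=83.3844 payoff=15.2256 vs cont=16.4361 → 16.4361 [wait]  node(5,3) S=112.6993 payoff=0.0000 vs cont=3.7031 → 3.7031 [wait]  node(5,4) S=152.3203 payoff=0.0000 vs cont=0.1706 → 0.1706 [wait]  node(5,5) S=205.8705 payoff=0.0000 vs cont=0.0000 → 0.0000 [wait]  ⇒ S*(5)=61.6948
t_4: node(4,0) S=53.0677 payoff=45.5423 vs cont=43.7446 → 45.5423 [stop]  node(4,1) S=71.7243 payoff=26.8857 vs cont=25.7105 → 26.8857 [stop]  node(4,2) S=96.9400 payoff=1.6700 vs cont=9.5883 → 9.5883 [wait]  node(4,3) S=131.0206 payoff=0.0000 vs cont=1.8189 → 1.8189 [wait]  node(4,4) S=177.0826 payoff=0.0000 vs cont=0.0798 → 0.0798 [wait]  ⇒ S*(4)=71.7243
t_3: node(3,0) S=61.6948 payoff=36.9152 vs cont=35.1175 → 36.9152 [stop]  node(3,1) S=83.3844 payoff=15.2256 vs cont=17.5000 → 17.5000 [wait]  node(3,2) S=112.6993 payoff=0.0000 vs cont=5.4179 → 5.4179 [wait]  node(3,3) S=152.3203 payoff=0.0000 vs cont=0.8914 → 0.8914 [wait]  ⇒ S*(3)=61.6948
t_2: node(2,0) S=71.7243 payoff=26.8857 vs cont=26.2576 → 26.8857 [stop]  node(2,1) S=96.9400 payoff=1.6700 vs cont=10.9675 → 10.9675 [wait]  node(2,2) S=131.0206 payoff=0.0000 vs cont=2.9913 → 2.9913 [wait]  ⇒ S*(2)=71.7243
t_1: node(1,0) S=83.3844 payoff=15.2256 vs cont=18.2093 → 18.2093 [wait]  node(1,1) S=112.6993 payoff=0.0000 vs cont=6.6657 → 6.6657 [wait]  ⇒ S*(1)=-
t_0: node(0,0) S=96.9400 payoff=1.6700 vs cont=11.9408 → 11.9408 [wait]  ⇒ S*(0)=-

price = 11.9408
boundary = - - 71.7243 61.6948 71.7243 61.6948 71.7243 83.3844
tree:
11.9408
18.2093 6.6657
26.8857 10.9675 2.9913
36.9152 17.5000 5.4179 0.8914
45.5423 26.8857 9.5883 1.8189 0.0798
52.9630 36.9152 16.4361 3.7031 0.1706 0.0000
59.3461 45.5423 26.8857 7.5195 0.3650 0.0000 0.0000
64.8365 52.9630 36.9152 15.2256 0.7807 0.0000 0.0000 0.0000
69.5593 59.3461 45.5423 26.8857 1.6700 0.0000 0.0000 0.0000 0.0000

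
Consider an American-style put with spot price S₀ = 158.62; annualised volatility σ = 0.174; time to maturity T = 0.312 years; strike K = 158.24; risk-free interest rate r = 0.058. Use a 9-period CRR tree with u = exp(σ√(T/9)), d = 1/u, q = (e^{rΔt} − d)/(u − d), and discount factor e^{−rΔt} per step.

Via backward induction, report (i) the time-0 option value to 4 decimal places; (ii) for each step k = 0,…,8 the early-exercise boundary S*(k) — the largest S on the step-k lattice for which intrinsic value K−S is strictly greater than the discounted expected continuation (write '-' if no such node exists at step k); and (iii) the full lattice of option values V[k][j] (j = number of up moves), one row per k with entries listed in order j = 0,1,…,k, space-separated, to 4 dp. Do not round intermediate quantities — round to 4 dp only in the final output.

Δt=0.03467, u=1.03293, d=0.96812, q=0.52296, disc=e^(-rΔt)=0.99799
k=9 terminal: V=max(K-S,0) → 39.7370 31.8045 23.3410 14.3110 4.6765 0.0000 0.0000 0.0000 0.0000 0.0000
k=8: j=0 S=122.4050 intr=35.8350 cont=35.5172 V=35.8350[EX]; j=1 S=130.5987 intr=27.6413 cont=27.3235 V=27.6413[EX]; j=2 S=139.3409 intr=18.8991 cont=18.5813 V=18.8991[EX]; j=3 S=148.6683 intr=9.5717 cont=9.2539 V=9.5717[EX]; j=4 S=158.6200 intr=0.0000 cont=2.2264 V=2.2264[hold]; j=5 S=169.2379 intr=0.0000 cont=0.0000 V=0.0000[hold]; j=6 S=180.5666 intr=0.0000 cont=0.0000 V=0.0000[hold]; j=7 S=192.6536 intr=0.0000 cont=0.0000 V=0.0000[hold]; j=8 S=205.5497 intr=0.0000 cont=0.0000 V=0.0000[hold]  S*(8)=148.6683
k=7: j=0 S=126.4355 intr=31.8045 cont=31.4867 V=31.8045[EX]; j=1 S=134.8990 intr=23.3410 cont=23.0232 V=23.3410[EX]; j=2 S=143.9290 intr=14.3110 cont=13.9931 V=14.3110[EX]; j=3 S=153.5635 intr=4.6765 cont=5.7189 V=5.7189[hold]; j=4 S=163.8430 intr=0.0000 cont=1.0599 V=1.0599[hold]; j=5 S=174.8105 intr=0.0000 cont=0.0000 V=0.0000[hold]; j=6 S=186.5122 intr=0.0000 cont=0.0000 V=0.0000[hold]; j=7 S=198.9972 intr=0.0000 cont=0.0000 V=0.0000[hold]  S*(7)=143.9290
k=6: j=0 S=130.5987 intr=27.6413 cont=27.3235 V=27.6413[EX]; j=1 S=139.3409 intr=18.8991 cont=18.5813 V=18.8991[EX]; j=2 S=148.6683 intr=9.5717 cont=9.7980 V=9.7980[hold]; j=3 S=158.6200 intr=0.0000 cont=3.2759 V=3.2759[hold]; j=4 S=169.2379 intr=0.0000 cont=0.5046 V=0.5046[hold]; j=5 S=180.5666 intr=0.0000 cont=0.0000 V=0.0000[hold]; j=6 S=192.6536 intr=0.0000 cont=0.0000 V=0.0000[hold]  S*(6)=139.3409
k=5: j=0 S=134.8990 intr=23.3410 cont=23.0232 V=23.3410[EX]; j=1 S=143.9290 intr=14.3110 cont=14.1112 V=14.3110[EX]; j=2 S=153.5635 intr=4.6765 cont=6.3743 V=6.3743[hold]; j=3 S=163.8430 intr=0.0000 cont=1.8230 V=1.8230[hold]; j=4 S=174.8105 intr=0.0000 cont=0.2402 V=0.2402[hold]; j=5 S=186.5122 intr=0.0000 cont=0.0000 V=0.0000[hold]  S*(5)=143.9290
k=4: j=0 S=139.3409 intr=18.8991 cont=18.5813 V=18.8991[EX]; j=1 S=148.6683 intr=9.5717 cont=10.1400 V=10.1400[hold]; j=2 S=158.6200 intr=0.0000 cont=3.9861 V=3.9861[hold]; j=3 S=169.2379 intr=0.0000 cont=0.9933 V=0.9933[hold]; j=4 S=180.5666 intr=0.0000 cont=0.1144 V=0.1144[hold]  S*(4)=139.3409
k=3: j=0 S=143.9290 intr=14.3110 cont=14.2897 V=14.3110[EX]; j=1 S=153.5635 intr=4.6765 cont=6.9079 V=6.9079[hold]; j=2 S=163.8430 intr=0.0000 cont=2.4161 V=2.4161[hold]; j=3 S=174.8105 intr=0.0000 cont=0.5326 V=0.5326[hold]  S*(3)=143.9290
k=2: j=0 S=148.6683 intr=9.5717 cont=10.4185 V=10.4185[hold]; j=1 S=158.6200 intr=0.0000 cont=4.5497 V=4.5497[hold]; j=2 S=169.2379 intr=0.0000 cont=1.4282 V=1.4282[hold]  S*(2)=-
k=1: j=0 S=153.5635 intr=4.6765 cont=7.3346 V=7.3346[hold]; j=1 S=163.8430 intr=0.0000 cont=2.9114 V=2.9114[hold]  S*(1)=-
k=0: j=0 S=158.6200 intr=0.0000 cont=5.0114 V=5.0114[hold]  S*(0)=-

price = 5.0114
boundary = - - - 143.9290 139.3409 143.9290 139.3409 143.9290 148.6683
tree:
5.0114
7.3346 2.9114
10.4185 4.5497 1.4282
14.3110 6.9079 2.4161 0.5326
18.8991 10.1400 3.9861 0.9933 0.1144
23.3410 14.3110 6.3743 1.8230 0.2402 0.0000
27.6413 18.8991 9.7980 3.2759 0.5046 0.0000 0.0000
31.8045 23.3410 14.3110 5.7189 1.0599 0.0000 0.0000 0.0000
35.8350 27.6413 18.8991 9.5717 2.2264 0.0000 0.0000 0.0000 0.0000
39.7370 31.8045 23.3410 14.3110 4.6765 0.0000 0.0000 0.0000 0.0000 0.0000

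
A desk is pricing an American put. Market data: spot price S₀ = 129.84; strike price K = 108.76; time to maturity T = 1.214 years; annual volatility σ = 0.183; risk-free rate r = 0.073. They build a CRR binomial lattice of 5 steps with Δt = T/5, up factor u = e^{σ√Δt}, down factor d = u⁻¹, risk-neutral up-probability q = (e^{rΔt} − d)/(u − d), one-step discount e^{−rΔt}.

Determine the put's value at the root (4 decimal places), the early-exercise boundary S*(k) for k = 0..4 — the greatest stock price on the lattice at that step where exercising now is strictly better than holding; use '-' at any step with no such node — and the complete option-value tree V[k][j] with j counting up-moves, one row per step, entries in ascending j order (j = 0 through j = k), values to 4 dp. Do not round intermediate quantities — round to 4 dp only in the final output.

price = 1.2046
boundary = - - - - 90.5237
tree:
1.2046
2.4998 0.2905
5.0578 0.6982 0.0000
9.8719 1.6782 0.0000 0.0000
18.2363 4.0334 0.0000 0.0000 0.0000
26.0418 9.6942 0.0000 0.0000 0.0000 0.0000

params: Δt=0.24280 u=1.09436 d=0.91377 q=0.57649 e^(-rΔt)=0.98243
t_5 payoffs: 26.0418 9.6942 0.0000 0.0000 0.0000 0.0000
t_4: node(4,0) S=90.5237 payoff=18.2363 vs cont=16.3256 → 18.2363 [stop]  node(4,1) S=108.4140 payoff=0.3460 vs cont=4.0334 → 4.0334 [wait]  node(4,2) S=129.8400 payoff=0.0000 vs cont=0.0000 → 0.0000 [wait]  node(4,3) S=155.5004 payoff=0.0000 vs cont=0.0000 → 0.0000 [wait]  node(4,4) S=186.2322 payoff=0.0000 vs cont=0.0000 → 0.0000 [wait]  ⇒ S*(4)=90.5237
t_3: node(3,0) S=99.0658 payoff=9.6942 vs cont=9.8719 → 9.8719 [wait]  node(3,1) S=118.6443 payoff=0.0000 vs cont=1.6782 → 1.6782 [wait]  node(3,2) S=142.0921 payoff=0.0000 vs cont=0.0000 → 0.0000 [wait]  node(3,3) S=170.1740 payoff=0.0000 vs cont=0.0000 → 0.0000 [wait]  ⇒ S*(3)=-
t_2: node(2,0) S=108.4140 payoff=0.3460 vs cont=5.0578 → 5.0578 [wait]  node(2,1) S=129.8400 payoff=0.0000 vs cont=0.6982 → 0.6982 [wait]  node(2,2) S=155.5004 payoff=0.0000 vs cont=0.0000 → 0.0000 [wait]  ⇒ S*(2)=-
t_1: node(1,0) S=118.6443 payoff=0.0000 vs cont=2.4998 → 2.4998 [wait]  node(1,1) S=142.0921 payoff=0.0000 vs cont=0.2905 → 0.2905 [wait]  ⇒ S*(1)=-
t_0: node(0,0) S=129.8400 payoff=0.0000 vs cont=1.2046 → 1.2046 [wait]  ⇒ S*(0)=-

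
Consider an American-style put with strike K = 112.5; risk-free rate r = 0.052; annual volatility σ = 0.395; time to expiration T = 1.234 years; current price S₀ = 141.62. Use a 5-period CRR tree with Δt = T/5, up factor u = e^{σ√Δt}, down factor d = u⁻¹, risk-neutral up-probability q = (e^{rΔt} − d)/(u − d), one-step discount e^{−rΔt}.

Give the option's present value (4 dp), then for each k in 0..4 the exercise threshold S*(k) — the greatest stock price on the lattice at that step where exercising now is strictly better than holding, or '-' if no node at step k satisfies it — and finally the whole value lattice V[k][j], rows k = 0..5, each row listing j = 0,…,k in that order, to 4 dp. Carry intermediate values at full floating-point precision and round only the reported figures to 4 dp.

Δt=0.24680, u=1.21681, d=0.82182, q=0.48380, disc=e^(-rΔt)=0.98725
k=5 terminal: V=max(K-S,0) → 59.4100 33.8937 0.0000 0.0000 0.0000 0.0000
k=4: j=0 S=64.6003 intr=47.8997 cont=46.4651 V=47.8997[EX]; j=1 S=95.6488 intr=16.8512 cont=17.2729 V=17.2729[hold]; j=2 S=141.6200 intr=0.0000 cont=0.0000 V=0.0000[hold]; j=3 S=209.6860 intr=0.0000 cont=0.0000 V=0.0000[hold]; j=4 S=310.4662 intr=0.0000 cont=0.0000 V=0.0000[hold]  S*(4)=64.6003
k=3: j=0 S=78.6063 intr=33.8937 cont=32.6606 V=33.8937[EX]; j=1 S=116.3864 intr=0.0000 cont=8.8026 V=8.8026[hold]; j=2 S=172.3245 intr=0.0000 cont=0.0000 V=0.0000[hold]; j=3 S=255.1479 intr=0.0000 cont=0.0000 V=0.0000[hold]  S*(3)=78.6063
k=2: j=0 S=95.6488 intr=16.8512 cont=21.4772 V=21.4772[hold]; j=1 S=141.6200 intr=0.0000 cont=4.4859 V=4.4859[hold]; j=2 S=209.6860 intr=0.0000 cont=0.0000 V=0.0000[hold]  S*(2)=-
k=1: j=0 S=116.3864 intr=0.0000 cont=13.0878 V=13.0878[hold]; j=1 S=172.3245 intr=0.0000 cont=2.2861 V=2.2861[hold]  S*(1)=-
k=0: j=0 S=141.6200 intr=0.0000 cont=7.7617 V=7.7617[hold]  S*(0)=-

price = 7.7617
boundary = - - - 78.6063 64.6003
tree:
7.7617
13.0878 2.2861
21.4772 4.4859 0.0000
33.8937 8.8026 0.0000 0.0000
47.8997 17.2729 0.0000 0.0000 0.0000
59.4100 33.8937 0.0000 0.0000 0.0000 0.0000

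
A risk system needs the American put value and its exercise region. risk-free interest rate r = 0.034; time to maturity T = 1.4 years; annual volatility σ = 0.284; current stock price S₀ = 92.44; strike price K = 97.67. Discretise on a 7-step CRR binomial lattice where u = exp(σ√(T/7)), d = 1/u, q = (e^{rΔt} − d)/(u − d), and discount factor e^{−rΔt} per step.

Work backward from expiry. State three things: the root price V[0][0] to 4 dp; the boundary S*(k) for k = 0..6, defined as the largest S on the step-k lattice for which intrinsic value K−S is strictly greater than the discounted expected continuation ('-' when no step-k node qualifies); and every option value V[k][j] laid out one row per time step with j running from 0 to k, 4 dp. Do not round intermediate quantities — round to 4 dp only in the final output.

price = 13.5238
boundary = - - - 63.1513 71.7037 63.1513 71.7037
tree:
13.5238
19.1860 7.9355
26.2655 12.2301 3.6648
34.5187 18.2103 6.2996 1.0282
42.0510 25.9663 10.5512 2.0503 0.0000
48.6849 34.5187 17.0307 4.0883 0.0000 0.0000
54.5275 42.0510 25.9663 8.1522 0.0000 0.0000 0.0000
59.6733 48.6849 34.5187 16.2557 0.0000 0.0000 0.0000 0.0000

Δt=0.20000  u=1.13543  d=0.88073  q=0.49508  discount=0.99322
step 7 (expiry): payoffs max(K−S,0) = 59.6733 48.6849 34.5187 16.2557 0.0000 0.0000 0.0000 0.0000
step 6: (k=6,j=0): S=43.1425, (K−S)⁺=54.5275, hold=53.8656 ⇒ V=54.5275 exercise | (k=6,j=1): S=55.6190, (K−S)⁺=42.0510, hold=41.3891 ⇒ V=42.0510 exercise | (k=6,j=2): S=71.7037, (K−S)⁺=25.9663, hold=25.3044 ⇒ V=25.9663 exercise | (k=6,j=3): S=92.4400, (K−S)⁺=5.2300, hold=8.1522 ⇒ V=8.1522 continue | (k=6,j=4): S=119.1731, (K−S)⁺=0.0000, hold=0.0000 ⇒ V=0.0000 continue | (k=6,j=5): S=153.6373, (K−S)⁺=0.0000, hold=0.0000 ⇒ V=0.0000 continue | (k=6,j=6): S=198.0683, (K−S)⁺=0.0000, hold=0.0000 ⇒ V=0.0000 continue  boundary S*=71.7037
step 5: (k=5,j=0): S=48.9851, (K−S)⁺=48.6849, hold=48.0230 ⇒ V=48.6849 exercise | (k=5,j=1): S=63.1513, (K−S)⁺=34.5187, hold=33.8568 ⇒ V=34.5187 exercise | (k=5,j=2): S=81.4143, (K−S)⁺=16.2557, hold=17.0307 ⇒ V=17.0307 continue | (k=5,j=3): S=104.9589, (K−S)⁺=0.0000, hold=4.0883 ⇒ V=4.0883 continue | (k=5,j=4): S=135.3123, (K−S)⁺=0.0000, hold=0.0000 ⇒ V=0.0000 continue | (k=5,j=5): S=174.4439, (K−S)⁺=0.0000, hold=0.0000 ⇒ V=0.0000 continue  boundary S*=63.1513
step 4: (k=4,j=0): S=55.6190, (K−S)⁺=42.0510, hold=41.3891 ⇒ V=42.0510 exercise | (k=4,j=1): S=71.7037, (K−S)⁺=25.9663, hold=25.6855 ⇒ V=25.9663 exercise | (k=4,j=2): S=92.4400, (K−S)⁺=5.2300, hold=10.5512 ⇒ V=10.5512 continue | (k=4,j=3): S=119.1731, (K−S)⁺=0.0000, hold=2.0503 ⇒ V=2.0503 continue | (k=4,j=4): S=153.6373, (K−S)⁺=0.0000, hold=0.0000 ⇒ V=0.0000 continue  boundary S*=71.7037
step 3: (k=3,j=0): S=63.1513, (K−S)⁺=34.5187, hold=33.8568 ⇒ V=34.5187 exercise | (k=3,j=1): S=81.4143, (K−S)⁺=16.2557, hold=18.2103 ⇒ V=18.2103 continue | (k=3,j=2): S=104.9589, (K−S)⁺=0.0000, hold=6.2996 ⇒ V=6.2996 continue | (k=3,j=3): S=135.3123, (K−S)⁺=0.0000, hold=1.0282 ⇒ V=1.0282 continue  boundary S*=63.1513
step 2: (k=2,j=0): S=71.7037, (K−S)⁺=25.9663, hold=26.2655 ⇒ V=26.2655 continue | (k=2,j=1): S=92.4400, (K−S)⁺=5.2300, hold=12.2301 ⇒ V=12.2301 continue | (k=2,j=2): S=119.1731, (K−S)⁺=0.0000, hold=3.6648 ⇒ V=3.6648 continue  boundary S*=-
step 1: (k=1,j=0): S=81.4143, (K−S)⁺=16.2557, hold=19.1860 ⇒ V=19.1860 continue | (k=1,j=1): S=104.9589, (K−S)⁺=0.0000, hold=7.9355 ⇒ V=7.9355 continue  boundary S*=-
step 0: (k=0,j=0): S=92.4400, (K−S)⁺=5.2300, hold=13.5238 ⇒ V=13.5238 continue  boundary S*=-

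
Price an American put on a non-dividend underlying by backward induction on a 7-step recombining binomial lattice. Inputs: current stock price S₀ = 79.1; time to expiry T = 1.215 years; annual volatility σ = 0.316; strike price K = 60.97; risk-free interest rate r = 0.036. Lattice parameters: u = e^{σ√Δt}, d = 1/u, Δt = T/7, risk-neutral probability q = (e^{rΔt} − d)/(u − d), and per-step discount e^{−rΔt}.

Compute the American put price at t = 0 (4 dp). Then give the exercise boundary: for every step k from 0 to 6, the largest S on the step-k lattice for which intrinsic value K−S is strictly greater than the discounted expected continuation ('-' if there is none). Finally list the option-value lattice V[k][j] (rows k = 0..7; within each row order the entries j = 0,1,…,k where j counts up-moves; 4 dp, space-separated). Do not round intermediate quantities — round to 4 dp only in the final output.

Δt=0.17357  u=1.14071  d=0.87665  q=0.49087  discount=0.99377
step 7 (expiry): payoffs max(K−S,0) = 29.4963 20.0158 7.6795 0.0000 0.0000 0.0000 0.0000 0.0000
step 6: (k=6,j=0): S=35.9024, (K−S)⁺=25.0676, hold=24.6878 ⇒ V=25.0676 exercise | (k=6,j=1): S=46.7169, (K−S)⁺=14.2531, hold=13.8733 ⇒ V=14.2531 exercise | (k=6,j=2): S=60.7890, (K−S)⁺=0.1810, hold=3.8855 ⇒ V=3.8855 continue | (k=6,j=3): S=79.1000, (K−S)⁺=0.0000, hold=0.0000 ⇒ V=0.0000 continue | (k=6,j=4): S=102.9266, (K−S)⁺=0.0000, hold=0.0000 ⇒ V=0.0000 continue | (k=6,j=5): S=133.9303, (K−S)⁺=0.0000, hold=0.0000 ⇒ V=0.0000 continue | (k=6,j=6): S=174.2729, (K−S)⁺=0.0000, hold=0.0000 ⇒ V=0.0000 continue  boundary S*=46.7169
step 5: (k=5,j=0): S=40.9542, (K−S)⁺=20.0158, hold=19.6360 ⇒ V=20.0158 exercise | (k=5,j=1): S=53.2905, (K−S)⁺=7.6795, hold=9.1068 ⇒ V=9.1068 continue | (k=5,j=2): S=69.3427, (K−S)⁺=0.0000, hold=1.9659 ⇒ V=1.9659 continue | (k=5,j=3): S=90.2302, (K−S)⁺=0.0000, hold=0.0000 ⇒ V=0.0000 continue | (k=5,j=4): S=117.4095, (K−S)⁺=0.0000, hold=0.0000 ⇒ V=0.0000 continue | (k=5,j=5): S=152.7757, (K−S)⁺=0.0000, hold=0.0000 ⇒ V=0.0000 continue  boundary S*=40.9542
step 4: (k=4,j=0): S=46.7169, (K−S)⁺=14.2531, hold=14.5696 ⇒ V=14.5696 continue | (k=4,j=1): S=60.7890, (K−S)⁺=0.1810, hold=5.5667 ⇒ V=5.5667 continue | (k=4,j=2): S=79.1000, (K−S)⁺=0.0000, hold=0.9947 ⇒ V=0.9947 continue | (k=4,j=3): S=102.9266, (K−S)⁺=0.0000, hold=0.0000 ⇒ V=0.0000 continue | (k=4,j=4): S=133.9303, (K−S)⁺=0.0000, hold=0.0000 ⇒ V=0.0000 continue  boundary S*=-
step 3: (k=3,j=0): S=53.2905, (K−S)⁺=7.6795, hold=10.0871 ⇒ V=10.0871 continue | (k=3,j=1): S=69.3427, (K−S)⁺=0.0000, hold=3.3017 ⇒ V=3.3017 continue | (k=3,j=2): S=90.2302, (K−S)⁺=0.0000, hold=0.5033 ⇒ V=0.5033 continue | (k=3,j=3): S=117.4095, (K−S)⁺=0.0000, hold=0.0000 ⇒ V=0.0000 continue  boundary S*=-
step 2: (k=2,j=0): S=60.7890, (K−S)⁺=0.1810, hold=6.7142 ⇒ V=6.7142 continue | (k=2,j=1): S=79.1000, (K−S)⁺=0.0000, hold=1.9160 ⇒ V=1.9160 continue | (k=2,j=2): S=102.9266, (K−S)⁺=0.0000, hold=0.2546 ⇒ V=0.2546 continue  boundary S*=-
step 1: (k=1,j=0): S=69.3427, (K−S)⁺=0.0000, hold=4.3318 ⇒ V=4.3318 continue | (k=1,j=1): S=90.2302, (K−S)⁺=0.0000, hold=1.0936 ⇒ V=1.0936 continue  boundary S*=-
step 0: (k=0,j=0): S=79.1000, (K−S)⁺=0.0000, hold=2.7252 ⇒ V=2.7252 continue  boundary S*=-

price = 2.7252
boundary = - - - - - 40.9542 46.7169
tree:
2.7252
4.3318 1.0936
6.7142 1.9160 0.2546
10.0871 3.3017 0.5033 0.0000
14.5696 5.5667 0.9947 0.0000 0.0000
20.0158 9.1068 1.9659 0.0000 0.0000 0.0000
25.0676 14.2531 3.8855 0.0000 0.0000 0.0000 0.0000
29.4963 20.0158 7.6795 0.0000 0.0000 0.0000 0.0000 0.0000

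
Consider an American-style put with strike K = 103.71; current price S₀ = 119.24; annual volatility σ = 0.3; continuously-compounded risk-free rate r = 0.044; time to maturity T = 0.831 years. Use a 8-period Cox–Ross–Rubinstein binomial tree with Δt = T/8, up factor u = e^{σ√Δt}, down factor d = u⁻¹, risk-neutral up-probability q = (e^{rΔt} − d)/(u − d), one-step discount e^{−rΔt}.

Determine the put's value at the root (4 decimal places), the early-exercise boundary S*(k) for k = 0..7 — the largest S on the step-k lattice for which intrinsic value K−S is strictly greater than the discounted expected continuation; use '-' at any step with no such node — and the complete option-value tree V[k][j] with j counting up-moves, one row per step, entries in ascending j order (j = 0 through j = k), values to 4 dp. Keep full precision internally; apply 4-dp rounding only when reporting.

Δt=0.10387  u=1.10152  d=0.90784  q=0.49950  discount=0.99544
step 8 (expiry): payoffs max(K−S,0) = 48.6938 36.9566 22.7154 5.4359 0.0000 0.0000 0.0000 0.0000 0.0000
step 7: (k=7,j=0): S=60.6013, (K−S)⁺=43.1087, hold=42.6358 ⇒ V=43.1087 exercise | (k=7,j=1): S=73.5300, (K−S)⁺=30.1800, hold=29.7071 ⇒ V=30.1800 exercise | (k=7,j=2): S=89.2170, (K−S)⁺=14.4930, hold=14.0201 ⇒ V=14.4930 exercise | (k=7,j=3): S=108.2506, (K−S)⁺=0.0000, hold=2.7083 ⇒ V=2.7083 continue | (k=7,j=4): S=131.3450, (K−S)⁺=0.0000, hold=0.0000 ⇒ V=0.0000 continue | (k=7,j=5): S=159.3663, (K−S)⁺=0.0000, hold=0.0000 ⇒ V=0.0000 continue | (k=7,j=6): S=193.3656, (K−S)⁺=0.0000, hold=0.0000 ⇒ V=0.0000 continue | (k=7,j=7): S=234.6185, (K−S)⁺=0.0000, hold=0.0000 ⇒ V=0.0000 continue  boundary S*=89.2170
step 6: (k=6,j=0): S=66.7534, (K−S)⁺=36.9566, hold=36.4837 ⇒ V=36.9566 exercise | (k=6,j=1): S=80.9946, (K−S)⁺=22.7154, hold=22.2425 ⇒ V=22.7154 exercise | (k=6,j=2): S=98.2741, (K−S)⁺=5.4359, hold=8.5673 ⇒ V=8.5673 continue | (k=6,j=3): S=119.2400, (K−S)⁺=0.0000, hold=1.3493 ⇒ V=1.3493 continue | (k=6,j=4): S=144.6788, (K−S)⁺=0.0000, hold=0.0000 ⇒ V=0.0000 continue | (k=6,j=5): S=175.5448, (K−S)⁺=0.0000, hold=0.0000 ⇒ V=0.0000 continue | (k=6,j=6): S=212.9957, (K−S)⁺=0.0000, hold=0.0000 ⇒ V=0.0000 continue  boundary S*=80.9946
step 5: (k=5,j=0): S=73.5300, (K−S)⁺=30.1800, hold=29.7071 ⇒ V=30.1800 exercise | (k=5,j=1): S=89.2170, (K−S)⁺=14.4930, hold=15.5771 ⇒ V=15.5771 continue | (k=5,j=2): S=108.2506, (K−S)⁺=0.0000, hold=4.9393 ⇒ V=4.9393 continue | (k=5,j=3): S=131.3450, (K−S)⁺=0.0000, hold=0.6723 ⇒ V=0.6723 continue | (k=5,j=4): S=159.3663, (K−S)⁺=0.0000, hold=0.0000 ⇒ V=0.0000 continue | (k=5,j=5): S=193.3656, (K−S)⁺=0.0000, hold=0.0000 ⇒ V=0.0000 continue  boundary S*=73.5300
step 4: (k=4,j=0): S=80.9946, (K−S)⁺=22.7154, hold=22.7815 ⇒ V=22.7815 continue | (k=4,j=1): S=98.2741, (K−S)⁺=5.4359, hold=10.2167 ⇒ V=10.2167 continue | (k=4,j=2): S=119.2400, (K−S)⁺=0.0000, hold=2.7951 ⇒ V=2.7951 continue | (k=4,j=3): S=144.6788, (K−S)⁺=0.0000, hold=0.3349 ⇒ V=0.3349 continue | (k=4,j=4): S=175.5448, (K−S)⁺=0.0000, hold=0.0000 ⇒ V=0.0000 continue  boundary S*=-
step 3: (k=3,j=0): S=89.2170, (K−S)⁺=14.4930, hold=16.4301 ⇒ V=16.4301 continue | (k=3,j=1): S=108.2506, (K−S)⁺=0.0000, hold=6.4799 ⇒ V=6.4799 continue | (k=3,j=2): S=131.3450, (K−S)⁺=0.0000, hold=1.5591 ⇒ V=1.5591 continue | (k=3,j=3): S=159.3663, (K−S)⁺=0.0000, hold=0.1669 ⇒ V=0.1669 continue  boundary S*=-
step 2: (k=2,j=0): S=98.2741, (K−S)⁺=5.4359, hold=11.4078 ⇒ V=11.4078 continue | (k=2,j=1): S=119.2400, (K−S)⁺=0.0000, hold=4.0037 ⇒ V=4.0037 continue | (k=2,j=2): S=144.6788, (K−S)⁺=0.0000, hold=0.8597 ⇒ V=0.8597 continue  boundary S*=-
step 1: (k=1,j=0): S=108.2506, (K−S)⁺=0.0000, hold=7.6743 ⇒ V=7.6743 continue | (k=1,j=1): S=131.3450, (K−S)⁺=0.0000, hold=2.4222 ⇒ V=2.4222 continue  boundary S*=-
step 0: (k=0,j=0): S=119.2400, (K−S)⁺=0.0000, hold=5.0278 ⇒ V=5.0278 continue  boundary S*=-

price = 5.0278
boundary = - - - - - 73.5300 80.9946 89.2170
tree:
5.0278
7.6743 2.4222
11.4078 4.0037 0.8597
16.4301 6.4799 1.5591 0.1669
22.7815 10.2167 2.7951 0.3349 0.0000
30.1800 15.5771 4.9393 0.6723 0.0000 0.0000
36.9566 22.7154 8.5673 1.3493 0.0000 0.0000 0.0000
43.1087 30.1800 14.4930 2.7083 0.0000 0.0000 0.0000 0.0000
48.6938 36.9566 22.7154 5.4359 0.0000 0.0000 0.0000 0.0000 0.0000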